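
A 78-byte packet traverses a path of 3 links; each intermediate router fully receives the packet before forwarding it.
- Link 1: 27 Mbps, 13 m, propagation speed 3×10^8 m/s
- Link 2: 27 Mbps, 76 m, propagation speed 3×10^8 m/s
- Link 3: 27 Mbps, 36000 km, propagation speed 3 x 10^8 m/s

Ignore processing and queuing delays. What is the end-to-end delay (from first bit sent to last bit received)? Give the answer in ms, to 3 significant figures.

L = 78 × 8 = 624 bits.
Transmission delay per hop = L/R = 624/27000000 = 0.0231111 ms; 3 hops → 0.0693333 ms.
Propagation delays (d/s per hop): 4.33333e-05, 0.000253333, 120 ms; sum = 120 ms.
End-to-end = 120 ms.

120 ms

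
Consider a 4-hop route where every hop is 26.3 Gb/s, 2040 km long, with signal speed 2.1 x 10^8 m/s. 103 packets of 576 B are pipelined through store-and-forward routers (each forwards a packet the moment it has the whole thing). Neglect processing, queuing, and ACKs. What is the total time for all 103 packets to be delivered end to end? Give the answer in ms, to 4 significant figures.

38.88 ms

Per-hop transmission t_tx = L/R = 4608/26300000000 = 0.000175209 ms.
Per-hop propagation t_prop = 2040000/210000000 = 9.71429 ms.
Pipeline fill: first packet needs 4·t_tx to clear all hops; remaining 102 packets each add one t_tx.
Total = (4+103-1)·t_tx + 4·t_prop = 106·0.000175209 + 4·9.71429 = 38.88 ms.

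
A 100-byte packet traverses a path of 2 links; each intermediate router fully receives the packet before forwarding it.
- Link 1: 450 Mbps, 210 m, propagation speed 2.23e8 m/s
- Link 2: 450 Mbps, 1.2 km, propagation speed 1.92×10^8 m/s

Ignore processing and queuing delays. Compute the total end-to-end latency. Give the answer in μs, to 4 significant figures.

10.75 μs

L = 100 × 8 = 800 bits.
Transmission delay per hop = L/R = 800/450000000 = 1.77778 μs; 2 hops → 3.55556 μs.
Propagation delays (d/s per hop): 0.941704, 6.25 μs; sum = 7.1917 μs.
End-to-end = 10.75 μs.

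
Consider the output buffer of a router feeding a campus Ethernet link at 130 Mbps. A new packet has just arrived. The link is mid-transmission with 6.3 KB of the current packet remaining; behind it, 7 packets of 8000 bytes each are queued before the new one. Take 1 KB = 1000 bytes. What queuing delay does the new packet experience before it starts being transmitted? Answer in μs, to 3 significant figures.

3830 μs

Each queued packet: L/R = 64000/130000000 = 492.308 μs.
7 queued → 3446.15 μs.
Plus remaining 50400 bits of current packet: 387.692 μs.
Queuing delay = 3830 μs.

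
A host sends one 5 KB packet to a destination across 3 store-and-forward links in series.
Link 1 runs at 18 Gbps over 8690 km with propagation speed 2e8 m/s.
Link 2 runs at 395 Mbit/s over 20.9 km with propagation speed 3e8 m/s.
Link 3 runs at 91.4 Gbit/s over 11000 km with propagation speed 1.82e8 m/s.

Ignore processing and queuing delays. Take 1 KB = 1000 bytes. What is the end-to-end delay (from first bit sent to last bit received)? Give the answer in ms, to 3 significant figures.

L = 40000 bits.
Transmission delays (L/R per hop): 0.00222222, 0.101266, 0.000437637 ms; sum = 0.103926 ms.
Propagation delays (d/s per hop): 43.45, 0.0696667, 60.4396 ms; sum = 103.959 ms.
End-to-end = 104 ms.

104 ms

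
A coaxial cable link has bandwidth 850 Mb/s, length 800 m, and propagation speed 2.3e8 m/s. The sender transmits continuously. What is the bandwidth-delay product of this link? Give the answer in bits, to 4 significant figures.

2957 bits

Propagation delay = 800 / 2.3e+08 = 3.47826e-06 s.
BDP = R × t_prop = 850000000 × 3.47826e-06 = 2956.52 bits.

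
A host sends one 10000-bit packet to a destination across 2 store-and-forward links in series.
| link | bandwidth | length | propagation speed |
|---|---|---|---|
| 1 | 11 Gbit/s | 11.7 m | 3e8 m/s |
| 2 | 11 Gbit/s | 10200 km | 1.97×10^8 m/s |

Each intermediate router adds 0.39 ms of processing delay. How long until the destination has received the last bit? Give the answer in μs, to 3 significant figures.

Transmission delay per hop = L/R = 10000/11000000000 = 0.909091 μs; 2 hops → 1.81818 μs.
Propagation delays (d/s per hop): 0.039, 51776.6 μs; sum = 51776.7 μs.
Processing at 1 router(s): 1 × 0.39 ms = 390 μs.
End-to-end = 52200 μs.

52200 μs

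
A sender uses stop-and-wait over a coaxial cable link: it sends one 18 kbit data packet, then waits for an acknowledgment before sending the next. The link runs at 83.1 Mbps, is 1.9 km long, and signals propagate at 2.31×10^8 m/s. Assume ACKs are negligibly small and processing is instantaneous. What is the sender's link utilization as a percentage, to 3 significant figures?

92.9 %

t_tx = L/R = 18000/83100000 = 0.000216606 s.
t_prop = 1900/231000000 = 8.22511e-06 s; RTT = 1.64502e-05 s.
Cycle = t_tx + RTT = 0.000233057 s.
Utilization = t_tx / cycle = 0.000216606/0.000233057 = 92.9 %.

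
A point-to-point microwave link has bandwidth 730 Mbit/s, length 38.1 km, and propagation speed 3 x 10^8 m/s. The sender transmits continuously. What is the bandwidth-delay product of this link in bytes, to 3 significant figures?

Propagation delay = 38100 / 300000000 = 0.000127 s.
BDP = R × t_prop = 730000000 × 0.000127 = 92710 bits.
In bytes: 92710/8 = 11600 bytes.

11600 bytes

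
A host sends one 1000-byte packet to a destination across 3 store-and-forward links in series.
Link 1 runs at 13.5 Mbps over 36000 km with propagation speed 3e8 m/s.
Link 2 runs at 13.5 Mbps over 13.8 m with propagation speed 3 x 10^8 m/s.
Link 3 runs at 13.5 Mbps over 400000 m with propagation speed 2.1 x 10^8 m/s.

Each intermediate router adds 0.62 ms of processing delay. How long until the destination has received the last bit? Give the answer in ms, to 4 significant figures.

L = 1000 × 8 = 8000 bits.
Transmission delay per hop = L/R = 8000/13500000 = 0.592593 ms; 3 hops → 1.77778 ms.
Propagation delays (d/s per hop): 120, 4.6e-05, 1.90476 ms; sum = 121.905 ms.
Processing at 2 router(s): 2 × 0.62 ms = 1.24 ms.
End-to-end = 124.9 ms.

124.9 ms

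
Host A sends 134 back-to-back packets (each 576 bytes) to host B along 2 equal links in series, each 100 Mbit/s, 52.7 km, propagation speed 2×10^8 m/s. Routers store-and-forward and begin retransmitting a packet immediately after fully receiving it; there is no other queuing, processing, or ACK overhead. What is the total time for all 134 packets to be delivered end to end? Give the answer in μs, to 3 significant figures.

6750 μs

Per-hop transmission t_tx = L/R = 4608/100000000 = 46.08 μs.
Per-hop propagation t_prop = 52700/200000000 = 263.5 μs.
Pipeline fill: first packet needs 2·t_tx to clear all hops; remaining 133 packets each add one t_tx.
Total = (2+134-1)·t_tx + 2·t_prop = 135·46.08 + 2·263.5 = 6750 μs.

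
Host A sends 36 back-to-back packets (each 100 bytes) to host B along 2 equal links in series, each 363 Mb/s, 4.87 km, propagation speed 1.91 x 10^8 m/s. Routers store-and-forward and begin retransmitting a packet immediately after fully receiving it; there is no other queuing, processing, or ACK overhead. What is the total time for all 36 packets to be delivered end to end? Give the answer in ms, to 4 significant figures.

0.1325 ms

Per-hop transmission t_tx = L/R = 800/363000000 = 0.00220386 ms.
Per-hop propagation t_prop = 4870/191000000 = 0.0254974 ms.
Pipeline fill: first packet needs 2·t_tx to clear all hops; remaining 35 packets each add one t_tx.
Total = (2+36-1)·t_tx + 2·t_prop = 37·0.00220386 + 2·0.0254974 = 0.1325 ms.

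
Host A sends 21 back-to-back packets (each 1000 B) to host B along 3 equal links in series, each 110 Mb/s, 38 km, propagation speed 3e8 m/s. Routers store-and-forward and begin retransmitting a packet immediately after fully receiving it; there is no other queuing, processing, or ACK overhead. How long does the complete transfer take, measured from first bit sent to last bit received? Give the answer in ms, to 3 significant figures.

Per-hop transmission t_tx = L/R = 8000/110000000 = 0.0727273 ms.
Per-hop propagation t_prop = 38000/300000000 = 0.126667 ms.
Pipeline fill: first packet needs 3·t_tx to clear all hops; remaining 20 packets each add one t_tx.
Total = (3+21-1)·t_tx + 3·t_prop = 23·0.0727273 + 3·0.126667 = 2.05 ms.

2.05 ms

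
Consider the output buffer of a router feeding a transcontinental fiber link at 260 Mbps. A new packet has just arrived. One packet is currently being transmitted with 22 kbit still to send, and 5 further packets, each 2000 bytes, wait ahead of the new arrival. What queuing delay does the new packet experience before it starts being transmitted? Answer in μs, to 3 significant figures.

Each queued packet: L/R = 16000/260000000 = 61.5385 μs.
5 queued → 307.692 μs.
Plus remaining 22000 bits of current packet: 84.6154 μs.
Queuing delay = 392 μs.

392 μs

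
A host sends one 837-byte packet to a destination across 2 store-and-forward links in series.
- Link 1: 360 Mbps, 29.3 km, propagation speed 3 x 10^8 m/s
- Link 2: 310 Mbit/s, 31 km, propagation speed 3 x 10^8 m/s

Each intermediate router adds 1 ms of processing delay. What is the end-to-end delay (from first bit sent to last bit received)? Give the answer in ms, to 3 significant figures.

L = 837 × 8 = 6696 bits.
Transmission delays (L/R per hop): 0.0186, 0.0216 ms; sum = 0.0402 ms.
Propagation delays (d/s per hop): 0.0976667, 0.103333 ms; sum = 0.201 ms.
Processing at 1 router(s): 1 × 1 ms = 1 ms.
End-to-end = 1.24 ms.

1.24 ms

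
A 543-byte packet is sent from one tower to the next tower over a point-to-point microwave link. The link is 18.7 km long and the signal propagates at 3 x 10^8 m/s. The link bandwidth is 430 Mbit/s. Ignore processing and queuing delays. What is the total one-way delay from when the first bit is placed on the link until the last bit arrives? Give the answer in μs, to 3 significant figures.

L = 543 × 8 = 4344 bits.
Transmission delay = L/R = 4344 / 430000000 = 10.1023 μs.
Propagation delay = d/s = 18700 m / 300000000 m/s = 62.3333 μs.
Total = 72.4 μs.

72.4 μs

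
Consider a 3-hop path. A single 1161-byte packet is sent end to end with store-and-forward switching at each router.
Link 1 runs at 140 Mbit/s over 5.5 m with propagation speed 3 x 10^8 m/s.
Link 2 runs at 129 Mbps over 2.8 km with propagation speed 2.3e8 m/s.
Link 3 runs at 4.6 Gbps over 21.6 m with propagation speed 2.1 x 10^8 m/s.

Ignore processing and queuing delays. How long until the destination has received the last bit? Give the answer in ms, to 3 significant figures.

L = 1161 × 8 = 9288 bits.
Transmission delays (L/R per hop): 0.0663429, 0.072, 0.00201913 ms; sum = 0.140362 ms.
Propagation delays (d/s per hop): 1.83333e-05, 0.0121739, 0.000102857 ms; sum = 0.0122951 ms.
End-to-end = 0.153 ms.

0.153 ms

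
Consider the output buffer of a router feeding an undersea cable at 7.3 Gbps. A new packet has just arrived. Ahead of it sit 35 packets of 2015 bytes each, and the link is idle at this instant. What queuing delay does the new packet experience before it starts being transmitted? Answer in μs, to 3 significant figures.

Each queued packet: L/R = 16120/7300000000 = 2.20822 μs.
35 queued → 77.2877 μs.
Queuing delay = 77.3 μs.

77.3 μs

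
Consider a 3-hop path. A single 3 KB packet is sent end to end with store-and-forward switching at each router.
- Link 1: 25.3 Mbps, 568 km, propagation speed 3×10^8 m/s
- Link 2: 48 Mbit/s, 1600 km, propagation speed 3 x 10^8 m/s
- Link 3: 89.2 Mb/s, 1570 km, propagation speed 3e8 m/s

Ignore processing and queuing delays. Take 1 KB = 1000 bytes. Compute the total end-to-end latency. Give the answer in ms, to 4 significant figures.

L = 24000 bits.
Transmission delays (L/R per hop): 0.948617, 0.5, 0.269058 ms; sum = 1.71767 ms.
Propagation delays (d/s per hop): 1.89333, 5.33333, 5.23333 ms; sum = 12.46 ms.
End-to-end = 14.18 ms.

14.18 ms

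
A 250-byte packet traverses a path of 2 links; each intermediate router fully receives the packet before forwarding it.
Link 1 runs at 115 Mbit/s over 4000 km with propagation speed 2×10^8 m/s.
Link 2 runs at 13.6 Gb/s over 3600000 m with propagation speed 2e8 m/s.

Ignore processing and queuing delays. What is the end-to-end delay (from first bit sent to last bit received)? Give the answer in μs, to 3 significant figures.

38000 μs

L = 250 × 8 = 2000 bits.
Transmission delays (L/R per hop): 17.3913, 0.147059 μs; sum = 17.5384 μs.
Propagation delays (d/s per hop): 20000, 18000 μs; sum = 38000 μs.
End-to-end = 38000 μs.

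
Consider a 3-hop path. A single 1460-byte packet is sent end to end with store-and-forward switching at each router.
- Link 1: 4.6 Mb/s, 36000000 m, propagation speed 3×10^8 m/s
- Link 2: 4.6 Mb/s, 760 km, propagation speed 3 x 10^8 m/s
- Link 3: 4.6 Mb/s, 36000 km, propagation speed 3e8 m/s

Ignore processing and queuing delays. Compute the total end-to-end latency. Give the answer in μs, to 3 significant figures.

250000 μs

L = 1460 × 8 = 11680 bits.
Transmission delay per hop = L/R = 11680/4600000 = 2539.13 μs; 3 hops → 7617.39 μs.
Propagation delays (d/s per hop): 120000, 2533.33, 120000 μs; sum = 242533 μs.
End-to-end = 250000 μs.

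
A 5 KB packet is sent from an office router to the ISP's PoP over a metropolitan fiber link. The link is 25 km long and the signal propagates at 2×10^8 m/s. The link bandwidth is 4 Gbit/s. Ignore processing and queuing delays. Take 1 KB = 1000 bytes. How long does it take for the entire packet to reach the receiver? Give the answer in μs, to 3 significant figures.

135 μs

L = 40000 bits.
Transmission delay = L/R = 40000 / 4000000000 = 10 μs.
Propagation delay = d/s = 25000 m / 200000000 m/s = 125 μs.
Total = 135 μs.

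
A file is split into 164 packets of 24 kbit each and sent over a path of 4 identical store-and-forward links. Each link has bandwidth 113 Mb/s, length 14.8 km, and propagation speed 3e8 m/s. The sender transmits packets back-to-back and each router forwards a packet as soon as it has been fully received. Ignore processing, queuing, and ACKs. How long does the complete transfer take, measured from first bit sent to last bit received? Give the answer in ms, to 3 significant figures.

Per-hop transmission t_tx = L/R = 24000/113000000 = 0.212389 ms.
Per-hop propagation t_prop = 14800/300000000 = 0.0493333 ms.
Pipeline fill: first packet needs 4·t_tx to clear all hops; remaining 163 packets each add one t_tx.
Total = (4+164-1)·t_tx + 4·t_prop = 167·0.212389 + 4·0.0493333 = 35.7 ms.

35.7 ms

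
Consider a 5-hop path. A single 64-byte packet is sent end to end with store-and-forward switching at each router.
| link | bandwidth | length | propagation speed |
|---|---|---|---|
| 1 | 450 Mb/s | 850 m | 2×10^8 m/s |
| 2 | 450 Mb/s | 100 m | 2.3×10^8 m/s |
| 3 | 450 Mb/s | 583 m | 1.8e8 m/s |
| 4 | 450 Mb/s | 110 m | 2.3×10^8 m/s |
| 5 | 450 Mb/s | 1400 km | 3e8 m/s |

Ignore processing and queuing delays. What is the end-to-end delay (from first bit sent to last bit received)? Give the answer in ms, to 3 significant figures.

4.68 ms

L = 64 × 8 = 512 bits.
Transmission delay per hop = L/R = 512/450000000 = 0.00113778 ms; 5 hops → 0.00568889 ms.
Propagation delays (d/s per hop): 0.00425, 0.000434783, 0.00323889, 0.000478261, 4.66667 ms; sum = 4.67507 ms.
End-to-end = 4.68 ms.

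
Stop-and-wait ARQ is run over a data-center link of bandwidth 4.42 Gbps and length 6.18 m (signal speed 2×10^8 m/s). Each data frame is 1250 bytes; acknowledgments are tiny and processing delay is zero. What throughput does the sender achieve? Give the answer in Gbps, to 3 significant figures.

4.30 Gbps

t_tx = L/R = 10000/4420000000 = 2.26244e-06 s.
t_prop = 6.18/200000000 = 3.09e-08 s; RTT = 6.18e-08 s.
Cycle = t_tx + RTT = 2.32424e-06 s.
Throughput = L / cycle = 10000 / 2.32424e-06 = 4.30 Gbps.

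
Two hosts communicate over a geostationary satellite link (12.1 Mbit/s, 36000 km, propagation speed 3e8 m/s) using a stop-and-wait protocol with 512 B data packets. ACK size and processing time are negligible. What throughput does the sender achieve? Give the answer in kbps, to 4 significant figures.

t_tx = L/R = 4096/12100000 = 0.000338512 s.
t_prop = 36000000/300000000 = 0.12 s; RTT = 0.24 s.
Cycle = t_tx + RTT = 0.240339 s.
Throughput = L / cycle = 4096 / 0.240339 = 17.04 kbps.

17.04 kbps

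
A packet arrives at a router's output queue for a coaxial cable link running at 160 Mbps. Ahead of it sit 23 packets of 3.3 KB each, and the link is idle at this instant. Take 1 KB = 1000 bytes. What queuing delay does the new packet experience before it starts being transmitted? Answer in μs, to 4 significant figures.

Each queued packet: L/R = 26400/160000000 = 165 μs.
23 queued → 3795 μs.
Queuing delay = 3795 μs.

3795 μs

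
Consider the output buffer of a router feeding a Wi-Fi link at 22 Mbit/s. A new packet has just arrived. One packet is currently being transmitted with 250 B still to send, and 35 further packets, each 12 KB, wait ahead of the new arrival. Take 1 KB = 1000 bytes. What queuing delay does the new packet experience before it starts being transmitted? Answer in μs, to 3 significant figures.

153000 μs

Each queued packet: L/R = 96000/22000000 = 4363.64 μs.
35 queued → 152727 μs.
Plus remaining 2000 bits of current packet: 90.9091 μs.
Queuing delay = 153000 μs.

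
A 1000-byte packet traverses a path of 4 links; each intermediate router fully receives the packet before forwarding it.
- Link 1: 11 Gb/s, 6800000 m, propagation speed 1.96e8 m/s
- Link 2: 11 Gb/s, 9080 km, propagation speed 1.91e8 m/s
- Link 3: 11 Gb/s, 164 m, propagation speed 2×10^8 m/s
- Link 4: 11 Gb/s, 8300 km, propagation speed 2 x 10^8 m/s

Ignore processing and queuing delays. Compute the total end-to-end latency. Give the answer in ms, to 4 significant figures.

L = 1000 × 8 = 8000 bits.
Transmission delay per hop = L/R = 8000/11000000000 = 0.000727273 ms; 4 hops → 0.00290909 ms.
Propagation delays (d/s per hop): 34.6939, 47.5393, 0.00082, 41.5 ms; sum = 123.734 ms.
End-to-end = 123.7 ms.

123.7 ms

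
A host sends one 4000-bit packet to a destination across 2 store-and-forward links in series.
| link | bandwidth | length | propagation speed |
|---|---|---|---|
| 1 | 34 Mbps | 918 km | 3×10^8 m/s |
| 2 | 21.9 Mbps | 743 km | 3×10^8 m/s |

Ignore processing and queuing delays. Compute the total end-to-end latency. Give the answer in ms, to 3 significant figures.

Transmission delays (L/R per hop): 0.117647, 0.182648 ms; sum = 0.300295 ms.
Propagation delays (d/s per hop): 3.06, 2.47667 ms; sum = 5.53667 ms.
End-to-end = 5.84 ms.

5.84 ms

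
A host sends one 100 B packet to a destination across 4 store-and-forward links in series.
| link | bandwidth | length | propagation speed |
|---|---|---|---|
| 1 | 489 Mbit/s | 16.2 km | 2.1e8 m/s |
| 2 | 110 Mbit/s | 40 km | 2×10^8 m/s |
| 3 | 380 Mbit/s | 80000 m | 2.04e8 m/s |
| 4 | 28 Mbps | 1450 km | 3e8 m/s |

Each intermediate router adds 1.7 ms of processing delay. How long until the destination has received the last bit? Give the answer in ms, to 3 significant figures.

L = 100 × 8 = 800 bits.
Transmission delays (L/R per hop): 0.00163599, 0.00727273, 0.00210526, 0.0285714 ms; sum = 0.0395854 ms.
Propagation delays (d/s per hop): 0.0771429, 0.2, 0.392157, 4.83333 ms; sum = 5.50263 ms.
Processing at 3 router(s): 3 × 1.7 ms = 5.1 ms.
End-to-end = 10.6 ms.

10.6 ms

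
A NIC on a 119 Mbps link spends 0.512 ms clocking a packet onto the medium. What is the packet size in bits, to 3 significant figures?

60900 bits

L = R × t_tx = 119000000 b/s × 0.000512 s = 60928 bits.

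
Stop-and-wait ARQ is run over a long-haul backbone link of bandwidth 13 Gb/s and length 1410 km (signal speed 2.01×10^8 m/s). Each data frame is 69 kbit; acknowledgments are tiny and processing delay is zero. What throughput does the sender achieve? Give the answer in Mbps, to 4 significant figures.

4.916 Mbps

t_tx = L/R = 69000/13000000000 = 5.30769e-06 s.
t_prop = 1410000/2.01e+08 = 0.00701493 s; RTT = 0.0140299 s.
Cycle = t_tx + RTT = 0.0140352 s.
Throughput = L / cycle = 69000 / 0.0140352 = 4.916 Mbps.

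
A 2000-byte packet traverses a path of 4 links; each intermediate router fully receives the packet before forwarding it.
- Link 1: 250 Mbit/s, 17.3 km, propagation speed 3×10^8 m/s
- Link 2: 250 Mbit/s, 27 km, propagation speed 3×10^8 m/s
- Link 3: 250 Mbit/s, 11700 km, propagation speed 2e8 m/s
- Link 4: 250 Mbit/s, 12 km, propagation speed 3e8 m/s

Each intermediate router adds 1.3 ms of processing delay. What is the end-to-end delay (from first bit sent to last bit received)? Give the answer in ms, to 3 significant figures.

62.8 ms

L = 2000 × 8 = 16000 bits.
Transmission delay per hop = L/R = 16000/250000000 = 0.064 ms; 4 hops → 0.256 ms.
Propagation delays (d/s per hop): 0.0576667, 0.09, 58.5, 0.04 ms; sum = 58.6877 ms.
Processing at 3 router(s): 3 × 1.3 ms = 3.9 ms.
End-to-end = 62.8 ms.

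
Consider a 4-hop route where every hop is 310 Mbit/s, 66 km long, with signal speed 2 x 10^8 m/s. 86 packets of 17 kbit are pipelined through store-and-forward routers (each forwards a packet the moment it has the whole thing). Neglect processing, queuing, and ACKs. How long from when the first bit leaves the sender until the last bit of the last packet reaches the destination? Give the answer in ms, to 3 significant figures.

Per-hop transmission t_tx = L/R = 17000/310000000 = 0.0548387 ms.
Per-hop propagation t_prop = 66000/200000000 = 0.33 ms.
Pipeline fill: first packet needs 4·t_tx to clear all hops; remaining 85 packets each add one t_tx.
Total = (4+86-1)·t_tx + 4·t_prop = 89·0.0548387 + 4·0.33 = 6.20 ms.

6.20 ms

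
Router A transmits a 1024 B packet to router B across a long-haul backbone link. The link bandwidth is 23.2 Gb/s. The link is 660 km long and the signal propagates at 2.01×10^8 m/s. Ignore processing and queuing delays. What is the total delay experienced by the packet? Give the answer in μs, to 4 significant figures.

3284 μs

L = 1024 × 8 = 8192 bits.
Transmission delay = L/R = 8192 / 23200000000 = 0.353103 μs.
Propagation delay = d/s = 660000 m / 2.01e+08 m/s = 3283.58 μs.
Total = 3284 μs.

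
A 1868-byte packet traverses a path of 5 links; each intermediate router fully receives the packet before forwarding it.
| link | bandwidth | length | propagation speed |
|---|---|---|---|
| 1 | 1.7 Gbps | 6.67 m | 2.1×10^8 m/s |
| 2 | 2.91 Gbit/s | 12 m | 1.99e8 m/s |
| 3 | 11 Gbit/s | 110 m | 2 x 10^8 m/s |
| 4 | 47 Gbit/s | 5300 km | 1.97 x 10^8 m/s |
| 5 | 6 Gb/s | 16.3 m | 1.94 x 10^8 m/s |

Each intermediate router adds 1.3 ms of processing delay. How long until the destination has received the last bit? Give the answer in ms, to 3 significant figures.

32.1 ms

L = 1868 × 8 = 14944 bits.
Transmission delays (L/R per hop): 0.00879059, 0.0051354, 0.00135855, 0.000317957, 0.00249067 ms; sum = 0.0180932 ms.
Propagation delays (d/s per hop): 3.17619e-05, 6.03015e-05, 0.00055, 26.9036, 8.40206e-05 ms; sum = 26.9043 ms.
Processing at 4 router(s): 4 × 1.3 ms = 5.2 ms.
End-to-end = 32.1 ms.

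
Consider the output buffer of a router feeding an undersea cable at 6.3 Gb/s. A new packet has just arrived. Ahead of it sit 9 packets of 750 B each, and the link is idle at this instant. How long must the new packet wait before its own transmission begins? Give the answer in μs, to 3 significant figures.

8.57 μs

Each queued packet: L/R = 6000/6300000000 = 0.952381 μs.
9 queued → 8.57143 μs.
Queuing delay = 8.57 μs.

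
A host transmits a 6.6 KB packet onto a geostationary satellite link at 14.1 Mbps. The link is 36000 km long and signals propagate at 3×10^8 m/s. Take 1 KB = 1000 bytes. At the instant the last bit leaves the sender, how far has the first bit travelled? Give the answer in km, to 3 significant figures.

t_tx = L/R = 52800/14100000 = 0.00374468 s.
Distance = s × t_tx = 300000000 × 0.00374468 = 1120 km.

1120 km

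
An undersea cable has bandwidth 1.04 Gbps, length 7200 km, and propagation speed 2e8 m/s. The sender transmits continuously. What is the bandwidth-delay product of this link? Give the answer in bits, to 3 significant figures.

Propagation delay = 7200000 / 200000000 = 0.036 s.
BDP = R × t_prop = 1040000000 × 0.036 = 37440000 bits.

37400000 bits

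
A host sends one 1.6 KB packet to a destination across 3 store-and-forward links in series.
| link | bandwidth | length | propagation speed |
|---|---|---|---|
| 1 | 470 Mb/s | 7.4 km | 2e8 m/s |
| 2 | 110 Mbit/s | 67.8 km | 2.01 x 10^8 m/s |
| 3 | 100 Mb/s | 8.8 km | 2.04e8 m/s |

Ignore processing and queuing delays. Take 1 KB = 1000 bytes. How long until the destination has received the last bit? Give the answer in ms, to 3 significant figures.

L = 12800 bits.
Transmission delays (L/R per hop): 0.027234, 0.116364, 0.128 ms; sum = 0.271598 ms.
Propagation delays (d/s per hop): 0.037, 0.337313, 0.0431373 ms; sum = 0.417451 ms.
End-to-end = 0.689 ms.

0.689 ms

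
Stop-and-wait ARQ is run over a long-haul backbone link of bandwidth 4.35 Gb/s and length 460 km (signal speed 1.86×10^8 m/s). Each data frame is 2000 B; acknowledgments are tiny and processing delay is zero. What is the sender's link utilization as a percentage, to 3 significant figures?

t_tx = L/R = 16000/4350000000 = 3.67816e-06 s.
t_prop = 460000/186000000 = 0.00247312 s; RTT = 0.00494624 s.
Cycle = t_tx + RTT = 0.00494991 s.
Utilization = t_tx / cycle = 3.67816e-06/0.00494991 = 0.0743 %.

0.0743 %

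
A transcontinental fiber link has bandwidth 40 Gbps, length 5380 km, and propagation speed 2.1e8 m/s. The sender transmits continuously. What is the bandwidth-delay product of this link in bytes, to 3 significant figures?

Propagation delay = 5380000 / 210000000 = 0.025619 s.
BDP = R × t_prop = 40000000000 × 0.025619 = 1024760000 bits.
In bytes: 1024760000/8 = 128000000 bytes.

128000000 bytes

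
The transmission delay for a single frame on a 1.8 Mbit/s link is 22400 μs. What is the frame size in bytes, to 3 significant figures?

L = R × t_tx = 1800000 b/s × 0.0224 s = 40320 bits.
In bytes: 40320 / 8 = 5040 bytes.

5040 bytes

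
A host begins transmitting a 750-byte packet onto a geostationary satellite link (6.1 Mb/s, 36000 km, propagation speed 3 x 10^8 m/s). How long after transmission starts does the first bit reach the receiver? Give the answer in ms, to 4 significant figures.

120.0 ms

First bit experiences only propagation delay: d/s = 36000000/300000000 = 120.0 ms.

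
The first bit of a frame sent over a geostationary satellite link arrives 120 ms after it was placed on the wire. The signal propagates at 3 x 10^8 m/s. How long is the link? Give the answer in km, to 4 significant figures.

36000 km

d = s × t_prop = 300000000 × 0.12 = 36000 km.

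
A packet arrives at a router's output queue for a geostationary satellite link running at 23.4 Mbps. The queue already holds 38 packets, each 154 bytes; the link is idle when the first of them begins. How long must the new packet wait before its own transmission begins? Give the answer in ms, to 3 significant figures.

Each queued packet: L/R = 1232/23400000 = 0.0526496 ms.
38 queued → 2.00068 ms.
Queuing delay = 2.00 ms.

2.00 ms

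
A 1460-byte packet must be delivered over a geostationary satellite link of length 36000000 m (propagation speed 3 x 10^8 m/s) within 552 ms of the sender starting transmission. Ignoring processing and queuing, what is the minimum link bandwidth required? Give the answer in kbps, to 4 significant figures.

27.04 kbps

L = 11680 bits.
Propagation delay = 36000000 / 300000000 = 120 ms.
Transmission budget = 552 − 120 = 432 ms.
R ≥ L / t_tx = 11680 bits / 0.432 s = 27.04 kbps.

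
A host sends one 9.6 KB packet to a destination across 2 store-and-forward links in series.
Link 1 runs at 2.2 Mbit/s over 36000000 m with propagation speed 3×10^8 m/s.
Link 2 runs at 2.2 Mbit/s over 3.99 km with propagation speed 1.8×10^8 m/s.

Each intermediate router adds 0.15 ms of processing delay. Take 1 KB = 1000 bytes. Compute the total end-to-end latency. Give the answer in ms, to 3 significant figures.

190 ms

L = 76800 bits.
Transmission delay per hop = L/R = 76800/2200000 = 34.9091 ms; 2 hops → 69.8182 ms.
Propagation delays (d/s per hop): 120, 0.0221667 ms; sum = 120.022 ms.
Processing at 1 router(s): 1 × 0.15 ms = 0.15 ms.
End-to-end = 190 ms.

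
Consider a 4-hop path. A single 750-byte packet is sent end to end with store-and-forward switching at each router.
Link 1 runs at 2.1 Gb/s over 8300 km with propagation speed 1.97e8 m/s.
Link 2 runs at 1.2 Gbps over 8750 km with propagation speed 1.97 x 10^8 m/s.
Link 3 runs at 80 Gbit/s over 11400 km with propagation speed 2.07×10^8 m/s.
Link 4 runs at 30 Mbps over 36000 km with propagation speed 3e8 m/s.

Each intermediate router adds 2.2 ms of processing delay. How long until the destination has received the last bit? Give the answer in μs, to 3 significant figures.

L = 750 × 8 = 6000 bits.
Transmission delays (L/R per hop): 2.85714, 5, 0.075, 200 μs; sum = 207.932 μs.
Propagation delays (d/s per hop): 42132, 44416.2, 55072.5, 120000 μs; sum = 261621 μs.
Processing at 3 router(s): 3 × 2.2 ms = 6600 μs.
End-to-end = 268000 μs.

268000 μs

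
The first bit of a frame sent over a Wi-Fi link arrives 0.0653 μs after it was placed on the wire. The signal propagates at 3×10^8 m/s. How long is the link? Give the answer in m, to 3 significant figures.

19.6 m

d = s × t_prop = 300000000 × 6.53e-08 = 19.6 m.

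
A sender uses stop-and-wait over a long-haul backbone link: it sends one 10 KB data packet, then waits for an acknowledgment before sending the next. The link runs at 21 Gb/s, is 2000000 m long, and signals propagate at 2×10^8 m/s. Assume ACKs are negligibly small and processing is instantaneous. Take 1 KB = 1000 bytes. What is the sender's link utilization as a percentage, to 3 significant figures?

0.0190 %

t_tx = L/R = 80000/21000000000 = 3.80952e-06 s.
t_prop = 2000000/200000000 = 0.01 s; RTT = 0.02 s.
Cycle = t_tx + RTT = 0.0200038 s.
Utilization = t_tx / cycle = 3.80952e-06/0.0200038 = 0.0190 %.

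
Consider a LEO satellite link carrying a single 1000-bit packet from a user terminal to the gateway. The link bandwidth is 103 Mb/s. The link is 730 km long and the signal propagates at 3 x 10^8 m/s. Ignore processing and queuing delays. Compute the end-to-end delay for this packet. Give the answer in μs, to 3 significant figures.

Transmission delay = L/R = 1000 / 103000000 = 9.70874 μs.
Propagation delay = d/s = 730000 m / 300000000 m/s = 2433.33 μs.
Total = 2440 μs.

2440 μs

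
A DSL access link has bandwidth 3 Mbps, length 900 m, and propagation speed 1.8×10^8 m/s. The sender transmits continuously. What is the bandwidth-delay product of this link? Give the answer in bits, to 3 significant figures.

Propagation delay = 900 / 180000000 = 5e-06 s.
BDP = R × t_prop = 3000000 × 5e-06 = 15 bits.

15.0 bits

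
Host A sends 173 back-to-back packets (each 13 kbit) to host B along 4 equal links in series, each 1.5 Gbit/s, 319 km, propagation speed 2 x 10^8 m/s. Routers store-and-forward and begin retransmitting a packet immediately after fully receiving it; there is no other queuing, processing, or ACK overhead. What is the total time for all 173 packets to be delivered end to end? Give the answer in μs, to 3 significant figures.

7910 μs

Per-hop transmission t_tx = L/R = 13000/1500000000 = 8.66667 μs.
Per-hop propagation t_prop = 319000/200000000 = 1595 μs.
Pipeline fill: first packet needs 4·t_tx to clear all hops; remaining 172 packets each add one t_tx.
Total = (4+173-1)·t_tx + 4·t_prop = 176·8.66667 + 4·1595 = 7910 μs.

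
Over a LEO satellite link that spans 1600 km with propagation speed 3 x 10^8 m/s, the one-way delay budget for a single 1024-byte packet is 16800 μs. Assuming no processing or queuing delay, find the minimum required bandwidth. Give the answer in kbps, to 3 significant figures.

L = 8192 bits.
Propagation delay = 1600000 / 300000000 = 5333.33 μs.
Transmission budget = 16800 − 5333.33 = 11466.7 μs.
R ≥ L / t_tx = 8192 bits / 0.0114667 s = 714 kbps.

714 kbps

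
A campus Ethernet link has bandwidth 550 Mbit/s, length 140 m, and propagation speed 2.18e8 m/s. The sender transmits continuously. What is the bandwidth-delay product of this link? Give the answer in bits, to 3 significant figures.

Propagation delay = 140 / 2.18e+08 = 6.42202e-07 s.
BDP = R × t_prop = 550000000 × 6.42202e-07 = 353.211 bits.

353 bits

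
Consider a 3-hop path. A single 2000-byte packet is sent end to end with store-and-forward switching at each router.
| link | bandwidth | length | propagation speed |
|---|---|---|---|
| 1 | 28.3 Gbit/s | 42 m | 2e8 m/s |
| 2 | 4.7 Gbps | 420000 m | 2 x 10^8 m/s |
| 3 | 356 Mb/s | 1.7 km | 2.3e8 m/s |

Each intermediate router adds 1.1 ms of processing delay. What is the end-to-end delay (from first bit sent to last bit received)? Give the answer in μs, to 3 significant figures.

4360 μs

L = 2000 × 8 = 16000 bits.
Transmission delays (L/R per hop): 0.565371, 3.40426, 44.9438 μs; sum = 48.9134 μs.
Propagation delays (d/s per hop): 0.21, 2100, 7.3913 μs; sum = 2107.6 μs.
Processing at 2 router(s): 2 × 1.1 ms = 2200 μs.
End-to-end = 4360 μs.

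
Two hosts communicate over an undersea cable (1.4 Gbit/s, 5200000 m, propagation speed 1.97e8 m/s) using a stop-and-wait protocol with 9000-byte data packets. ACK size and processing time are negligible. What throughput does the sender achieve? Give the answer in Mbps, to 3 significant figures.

t_tx = L/R = 72000/1400000000 = 5.14286e-05 s.
t_prop = 5200000/197000000 = 0.0263959 s; RTT = 0.0527919 s.
Cycle = t_tx + RTT = 0.0528433 s.
Throughput = L / cycle = 72000 / 0.0528433 = 1.36 Mbps.

1.36 Mbps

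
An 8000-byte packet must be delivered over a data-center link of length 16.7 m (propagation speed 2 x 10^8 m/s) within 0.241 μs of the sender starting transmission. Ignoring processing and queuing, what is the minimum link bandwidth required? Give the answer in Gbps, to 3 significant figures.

L = 64000 bits.
Propagation delay = 16.7 / 200000000 = 0.0835 μs.
Transmission budget = 0.241 − 0.0835 = 0.1575 μs.
R ≥ L / t_tx = 64000 bits / 1.575e-07 s = 406 Gbps.

406 Gbps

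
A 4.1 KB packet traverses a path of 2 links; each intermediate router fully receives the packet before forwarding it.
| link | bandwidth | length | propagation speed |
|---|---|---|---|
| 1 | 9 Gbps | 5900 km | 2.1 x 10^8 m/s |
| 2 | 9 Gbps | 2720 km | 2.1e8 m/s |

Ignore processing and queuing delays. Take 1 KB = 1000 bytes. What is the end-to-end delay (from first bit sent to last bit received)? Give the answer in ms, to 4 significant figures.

L = 32800 bits.
Transmission delay per hop = L/R = 32800/9000000000 = 0.00364444 ms; 2 hops → 0.00728889 ms.
Propagation delays (d/s per hop): 28.0952, 12.9524 ms; sum = 41.0476 ms.
End-to-end = 41.05 ms.

41.05 ms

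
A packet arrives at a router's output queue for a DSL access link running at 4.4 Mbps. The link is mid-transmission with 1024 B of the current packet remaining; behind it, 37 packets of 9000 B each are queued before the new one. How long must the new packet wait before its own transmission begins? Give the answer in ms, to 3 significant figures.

607 ms

Each queued packet: L/R = 72000/4400000 = 16.3636 ms.
37 queued → 605.455 ms.
Plus remaining 8192 bits of current packet: 1.86182 ms.
Queuing delay = 607 ms.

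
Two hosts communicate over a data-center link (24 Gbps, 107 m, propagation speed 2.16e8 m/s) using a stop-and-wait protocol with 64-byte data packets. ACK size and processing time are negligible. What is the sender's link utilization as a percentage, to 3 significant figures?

t_tx = L/R = 512/24000000000 = 2.13333e-08 s.
t_prop = 107/216000000 = 4.9537e-07 s; RTT = 9.90741e-07 s.
Cycle = t_tx + RTT = 1.01207e-06 s.
Utilization = t_tx / cycle = 2.13333e-08/1.01207e-06 = 2.11 %.

2.11 %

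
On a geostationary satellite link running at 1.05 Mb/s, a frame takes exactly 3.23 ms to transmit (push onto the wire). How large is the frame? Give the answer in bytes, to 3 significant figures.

L = R × t_tx = 1050000 b/s × 0.00323 s = 3391.5 bits.
In bytes: 3391.5 / 8 = 424 bytes.

424 bytes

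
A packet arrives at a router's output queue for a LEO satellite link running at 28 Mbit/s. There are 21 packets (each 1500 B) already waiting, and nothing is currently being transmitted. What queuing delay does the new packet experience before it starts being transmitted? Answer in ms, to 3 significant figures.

Each queued packet: L/R = 12000/28000000 = 0.428571 ms.
21 queued → 9 ms.
Queuing delay = 9.00 ms.

9.00 ms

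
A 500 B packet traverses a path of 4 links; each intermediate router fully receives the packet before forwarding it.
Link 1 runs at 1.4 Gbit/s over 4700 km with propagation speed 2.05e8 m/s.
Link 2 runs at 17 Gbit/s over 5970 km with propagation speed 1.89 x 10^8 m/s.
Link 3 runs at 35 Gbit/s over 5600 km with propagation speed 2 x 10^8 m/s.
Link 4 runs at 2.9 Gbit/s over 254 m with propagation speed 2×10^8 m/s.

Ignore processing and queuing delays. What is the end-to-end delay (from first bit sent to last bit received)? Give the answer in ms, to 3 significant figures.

L = 500 × 8 = 4000 bits.
Transmission delays (L/R per hop): 0.00285714, 0.000235294, 0.000114286, 0.00137931 ms; sum = 0.00458603 ms.
Propagation delays (d/s per hop): 22.9268, 31.5873, 28, 0.00127 ms; sum = 82.5154 ms.
End-to-end = 82.5 ms.

82.5 ms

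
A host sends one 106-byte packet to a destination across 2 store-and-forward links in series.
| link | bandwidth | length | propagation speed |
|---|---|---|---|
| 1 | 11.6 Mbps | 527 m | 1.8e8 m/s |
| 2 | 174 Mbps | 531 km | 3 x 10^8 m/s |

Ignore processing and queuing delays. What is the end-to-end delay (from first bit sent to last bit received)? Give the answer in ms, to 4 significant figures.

1.851 ms

L = 106 × 8 = 848 bits.
Transmission delays (L/R per hop): 0.0731034, 0.00487356 ms; sum = 0.077977 ms.
Propagation delays (d/s per hop): 0.00292778, 1.77 ms; sum = 1.77293 ms.
End-to-end = 1.851 ms.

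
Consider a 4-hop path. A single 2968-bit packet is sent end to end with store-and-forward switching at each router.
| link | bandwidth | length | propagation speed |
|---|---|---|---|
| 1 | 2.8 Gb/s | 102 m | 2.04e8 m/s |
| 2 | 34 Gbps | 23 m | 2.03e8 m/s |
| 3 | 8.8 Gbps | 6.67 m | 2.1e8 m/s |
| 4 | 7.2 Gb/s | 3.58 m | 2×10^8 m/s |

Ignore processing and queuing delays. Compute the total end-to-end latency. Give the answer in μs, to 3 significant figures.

Transmission delays (L/R per hop): 1.06, 0.0872941, 0.337273, 0.412222 μs; sum = 1.89679 μs.
Propagation delays (d/s per hop): 0.5, 0.1133, 0.0317619, 0.0179 μs; sum = 0.662962 μs.
End-to-end = 2.56 μs.

2.56 μs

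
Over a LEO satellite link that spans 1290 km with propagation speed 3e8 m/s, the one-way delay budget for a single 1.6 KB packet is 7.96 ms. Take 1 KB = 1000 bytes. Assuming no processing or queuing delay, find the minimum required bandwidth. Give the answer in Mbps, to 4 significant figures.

3.497 Mbps

L = 12800 bits.
Propagation delay = 1290000 / 300000000 = 4.3 ms.
Transmission budget = 7.96 − 4.3 = 3.66 ms.
R ≥ L / t_tx = 12800 bits / 0.00366 s = 3.497 Mbps.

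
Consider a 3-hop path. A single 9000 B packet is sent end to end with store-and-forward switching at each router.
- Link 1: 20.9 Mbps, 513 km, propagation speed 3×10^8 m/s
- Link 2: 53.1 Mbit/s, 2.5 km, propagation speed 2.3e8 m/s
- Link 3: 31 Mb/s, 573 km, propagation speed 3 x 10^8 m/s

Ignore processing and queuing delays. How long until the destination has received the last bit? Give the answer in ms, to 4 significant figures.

10.75 ms

L = 9000 × 8 = 72000 bits.
Transmission delays (L/R per hop): 3.44498, 1.35593, 2.32258 ms; sum = 7.12349 ms.
Propagation delays (d/s per hop): 1.71, 0.0108696, 1.91 ms; sum = 3.63087 ms.
End-to-end = 10.75 ms.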